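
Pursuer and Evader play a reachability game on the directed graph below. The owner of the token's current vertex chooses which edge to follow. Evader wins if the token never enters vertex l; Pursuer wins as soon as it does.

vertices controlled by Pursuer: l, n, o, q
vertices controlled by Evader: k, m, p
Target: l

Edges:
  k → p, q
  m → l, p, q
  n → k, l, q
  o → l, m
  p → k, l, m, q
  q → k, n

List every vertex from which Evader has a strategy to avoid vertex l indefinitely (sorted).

k, m, p

A0 = {l}
A1: add {n, o} — n (Pursuer) has n→l; o (Pursuer) has o→l.
A2: add {q} — q (Pursuer) has q→n.
A3 = A2; e.g. k (Evader) can still go to p. Fixed point.
Pursuer's attractor = {l, n, o, q}; Evader avoids the target exactly from the complement.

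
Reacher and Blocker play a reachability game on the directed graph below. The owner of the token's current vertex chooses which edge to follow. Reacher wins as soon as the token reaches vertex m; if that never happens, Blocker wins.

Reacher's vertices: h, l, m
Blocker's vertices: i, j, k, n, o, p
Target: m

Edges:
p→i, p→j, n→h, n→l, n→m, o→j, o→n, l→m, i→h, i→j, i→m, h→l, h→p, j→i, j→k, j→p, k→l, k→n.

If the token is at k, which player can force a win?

A0 = {m}
A1: add {l} — l (Reacher) has l→m.
A2: add {h} — h (Reacher) has h→l.
A3: add {n} — n (Blocker): all of {h, l, m} already in.
A4: add {k} — k (Blocker): all of {l, n} already in.
A5 = A4; e.g. i (Blocker) can still go to j. Fixed point.
k ∈ A4, so Reacher can force the target.

Reacher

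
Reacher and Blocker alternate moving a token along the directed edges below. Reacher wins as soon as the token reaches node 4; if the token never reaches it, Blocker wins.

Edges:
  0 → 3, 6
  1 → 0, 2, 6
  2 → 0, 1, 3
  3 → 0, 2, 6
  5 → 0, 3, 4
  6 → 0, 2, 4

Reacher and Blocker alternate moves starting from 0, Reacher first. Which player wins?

Track states (vertex, player-to-move).
A0 = {(4,Reacher), (4,Blocker)}
A1: add {(5,Reacher), (6,Reacher)}.
A2 = A1; e.g. (0,Reacher) stays out. (0,Reacher) never enters ⇒ Blocker avoids the target.

Blocker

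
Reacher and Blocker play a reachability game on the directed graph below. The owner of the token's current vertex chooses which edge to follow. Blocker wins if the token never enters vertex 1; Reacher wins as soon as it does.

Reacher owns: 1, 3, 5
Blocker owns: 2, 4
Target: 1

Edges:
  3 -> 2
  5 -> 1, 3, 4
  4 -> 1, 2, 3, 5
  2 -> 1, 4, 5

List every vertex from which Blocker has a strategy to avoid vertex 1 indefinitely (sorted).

A0 = {1}
A1: add {5} — 5 (Reacher) has 5→1.
A2 = A1; e.g. 2 (Blocker) can still go to 4. Fixed point.
Reacher's attractor = {1, 5}; Blocker avoids the target exactly from the complement.

2, 3, 4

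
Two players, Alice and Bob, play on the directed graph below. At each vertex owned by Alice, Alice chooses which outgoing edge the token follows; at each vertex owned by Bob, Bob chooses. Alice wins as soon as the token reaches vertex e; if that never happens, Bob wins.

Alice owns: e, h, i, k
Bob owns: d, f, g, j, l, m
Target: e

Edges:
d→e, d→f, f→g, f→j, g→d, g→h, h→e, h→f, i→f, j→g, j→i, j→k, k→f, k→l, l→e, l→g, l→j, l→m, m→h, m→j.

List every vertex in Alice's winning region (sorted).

A0 = {e}
A1: add {h} — h (Alice) has h→e.
A2 = A1; e.g. d (Bob) can still go to f. Fixed point.
Alice's winning region = {e, h}.

e, h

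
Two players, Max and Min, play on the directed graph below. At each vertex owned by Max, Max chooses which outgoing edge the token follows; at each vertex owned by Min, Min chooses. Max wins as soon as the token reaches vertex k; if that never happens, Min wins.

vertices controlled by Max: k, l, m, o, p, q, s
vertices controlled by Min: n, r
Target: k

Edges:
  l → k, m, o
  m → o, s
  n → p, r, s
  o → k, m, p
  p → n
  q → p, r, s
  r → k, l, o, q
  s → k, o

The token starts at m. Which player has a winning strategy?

Max

A0 = {k}
A1: add {l, o, s} — l (Max) has l→k; o (Max) has o→k; s (Max) has s→k.
A2: add {m, q} — m (Max) has m→o; q (Max) has q→s.
m ∈ A2, so Max can force the target.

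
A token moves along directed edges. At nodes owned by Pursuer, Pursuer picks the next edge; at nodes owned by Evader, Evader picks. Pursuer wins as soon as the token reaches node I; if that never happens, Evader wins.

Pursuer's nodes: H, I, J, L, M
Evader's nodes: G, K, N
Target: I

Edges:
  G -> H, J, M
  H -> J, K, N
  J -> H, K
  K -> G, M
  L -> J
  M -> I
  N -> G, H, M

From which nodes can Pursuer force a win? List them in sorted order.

A0 = {I}
A1: add {M} — M (Pursuer) has M→I.
A2 = A1; e.g. G (Evader) can still go to H. Fixed point.
Pursuer's winning region = {I, M}.

I, M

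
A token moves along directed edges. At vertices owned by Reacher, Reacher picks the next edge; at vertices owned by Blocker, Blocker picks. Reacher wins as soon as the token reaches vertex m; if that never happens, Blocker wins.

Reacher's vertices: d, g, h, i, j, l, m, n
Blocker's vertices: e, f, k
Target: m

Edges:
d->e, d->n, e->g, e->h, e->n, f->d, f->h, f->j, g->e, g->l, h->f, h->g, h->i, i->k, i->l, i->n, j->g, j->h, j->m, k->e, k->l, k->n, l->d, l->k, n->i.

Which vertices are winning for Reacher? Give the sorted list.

A0 = {m}
A1: add {j} — j (Reacher) has j→m.
A2 = A1; e.g. d (Reacher) has no edge into A1. Fixed point.
Reacher's winning region = {j, m}.

j, m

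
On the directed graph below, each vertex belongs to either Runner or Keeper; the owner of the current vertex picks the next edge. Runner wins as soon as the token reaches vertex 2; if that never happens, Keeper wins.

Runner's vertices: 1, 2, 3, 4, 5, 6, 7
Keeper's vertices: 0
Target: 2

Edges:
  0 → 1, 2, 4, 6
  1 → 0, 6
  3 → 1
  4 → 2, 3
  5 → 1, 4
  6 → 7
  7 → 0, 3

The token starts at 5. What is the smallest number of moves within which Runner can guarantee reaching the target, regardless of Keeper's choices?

2

A0 = {2}
A1: add {4} — 4 (Runner) has 4→2.
A2: add {5} — 5 (Runner) has 5→4.
A3 = A2; e.g. 0 (Keeper) can still go to 1. Fixed point.
5 enters the attractor at level 2, so Runner can force the target in 2 moves from there.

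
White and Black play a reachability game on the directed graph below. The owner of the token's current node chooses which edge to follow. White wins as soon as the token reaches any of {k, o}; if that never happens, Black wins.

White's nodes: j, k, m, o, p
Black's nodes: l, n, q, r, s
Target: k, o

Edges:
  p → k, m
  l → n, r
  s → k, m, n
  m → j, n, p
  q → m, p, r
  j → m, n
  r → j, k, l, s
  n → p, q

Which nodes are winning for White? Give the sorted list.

A0 = {k, o}
A1: add {p} — p (White) has p→k.
A2: add {m} — m (White) has m→p.
A3: add {j} — j (White) has j→m.
A4 = A3; e.g. l (Black) can still go to n. Fixed point.
White's winning region = {j, k, m, o, p}.

j, k, m, o, p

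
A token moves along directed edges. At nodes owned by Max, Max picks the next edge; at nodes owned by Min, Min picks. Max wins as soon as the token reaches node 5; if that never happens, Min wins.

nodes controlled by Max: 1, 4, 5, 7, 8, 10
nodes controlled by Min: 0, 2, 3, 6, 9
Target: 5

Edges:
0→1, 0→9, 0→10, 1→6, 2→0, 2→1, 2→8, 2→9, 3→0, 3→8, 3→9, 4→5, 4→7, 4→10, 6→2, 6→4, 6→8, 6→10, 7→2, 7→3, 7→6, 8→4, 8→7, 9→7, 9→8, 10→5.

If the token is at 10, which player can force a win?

A0 = {5}
A1: add {4, 10} — 4 (Max) has 4→5; 10 (Max) has 10→5.
10 ∈ A1, so Max can force the target.

Max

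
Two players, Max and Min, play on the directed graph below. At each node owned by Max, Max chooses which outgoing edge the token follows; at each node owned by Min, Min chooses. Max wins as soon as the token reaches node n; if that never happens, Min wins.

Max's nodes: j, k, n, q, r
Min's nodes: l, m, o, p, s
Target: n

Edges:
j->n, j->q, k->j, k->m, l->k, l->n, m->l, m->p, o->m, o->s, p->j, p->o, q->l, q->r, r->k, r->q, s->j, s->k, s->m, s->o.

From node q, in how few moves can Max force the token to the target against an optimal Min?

4

A0 = {n}
A1: add {j} — j (Max) has j→n.
A2: add {k} — k (Max) has k→j.
A3: add {l, r} — l (Min): all of {k, n} already in; r (Max) has r→k.
A4: add {q} — q (Max) has q→l.
A5 = A4; e.g. m (Min) can still go to p. Fixed point.
q enters the attractor at level 4, so Max can force the target in 4 moves from there.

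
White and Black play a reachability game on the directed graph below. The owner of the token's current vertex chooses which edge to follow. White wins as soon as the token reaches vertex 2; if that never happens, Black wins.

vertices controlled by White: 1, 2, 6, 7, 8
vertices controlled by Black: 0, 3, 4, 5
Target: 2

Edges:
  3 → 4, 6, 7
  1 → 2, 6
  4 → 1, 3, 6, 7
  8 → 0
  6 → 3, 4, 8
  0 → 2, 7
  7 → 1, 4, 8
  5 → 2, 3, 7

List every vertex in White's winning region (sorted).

0, 1, 2, 6, 7, 8

A0 = {2}
A1: add {1} — 1 (White) has 1→2.
A2: add {7} — 7 (White) has 7→1.
A3: add {0} — 0 (Black): all of {2, 7} already in.
A4: add {8} — 8 (White) has 8→0.
A5: add {6} — 6 (White) has 6→8.
A6 = A5; e.g. 3 (Black) can still go to 4. Fixed point.
White's winning region = {0, 1, 2, 6, 7, 8}.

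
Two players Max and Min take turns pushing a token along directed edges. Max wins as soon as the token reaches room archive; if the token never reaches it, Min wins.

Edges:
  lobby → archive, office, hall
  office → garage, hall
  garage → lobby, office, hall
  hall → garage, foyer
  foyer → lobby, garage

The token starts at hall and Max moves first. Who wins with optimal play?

Track states (vertex, player-to-move).
A0 = {(archive,Max), (archive,Min)}
A1: add {(lobby,Max)}.
A2 = A1; e.g. (lobby,Min) stays out. (hall,Max) never enters ⇒ Min avoids the target.

Min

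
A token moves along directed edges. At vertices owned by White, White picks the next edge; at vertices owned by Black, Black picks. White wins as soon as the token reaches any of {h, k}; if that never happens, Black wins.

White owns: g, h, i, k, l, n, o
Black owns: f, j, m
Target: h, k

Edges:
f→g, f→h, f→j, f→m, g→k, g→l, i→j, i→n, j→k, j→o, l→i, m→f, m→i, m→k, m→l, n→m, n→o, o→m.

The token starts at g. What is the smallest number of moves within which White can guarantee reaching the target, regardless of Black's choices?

A0 = {h, k}
A1: add {g} — g (White) has g→k.
A2 = A1; e.g. f (Black) can still go to j. Fixed point.
g enters the attractor at level 1, so White can force the target in 1 move from there.

1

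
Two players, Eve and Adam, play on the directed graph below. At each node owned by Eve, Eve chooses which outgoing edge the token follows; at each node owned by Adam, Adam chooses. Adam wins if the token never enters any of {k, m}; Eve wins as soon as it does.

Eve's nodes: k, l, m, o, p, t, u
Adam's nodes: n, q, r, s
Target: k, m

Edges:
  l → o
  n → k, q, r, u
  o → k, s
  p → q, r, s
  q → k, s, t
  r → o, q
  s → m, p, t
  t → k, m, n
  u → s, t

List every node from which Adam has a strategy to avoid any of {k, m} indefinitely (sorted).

n, p, q, r, s

A0 = {k, m}
A1: add {o, t} — o (Eve) has o→k; t (Eve) has t→k.
A2: add {l, u} — l (Eve) has l→o; u (Eve) has u→t.
A3 = A2; e.g. n (Adam) can still go to q. Fixed point.
Eve's attractor = {k, l, m, o, t, u}; Adam avoids the target exactly from the complement.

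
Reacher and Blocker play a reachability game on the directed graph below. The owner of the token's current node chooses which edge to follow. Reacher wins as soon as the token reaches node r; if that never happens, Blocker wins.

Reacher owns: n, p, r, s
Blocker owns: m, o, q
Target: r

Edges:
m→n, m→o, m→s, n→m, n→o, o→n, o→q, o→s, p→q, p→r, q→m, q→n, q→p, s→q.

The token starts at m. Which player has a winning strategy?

A0 = {r}
A1: add {p} — p (Reacher) has p→r.
A2 = A1; e.g. m (Blocker) can still go to n. Fixed point.
m never enters the attractor, so Blocker can avoid the target forever.

Blocker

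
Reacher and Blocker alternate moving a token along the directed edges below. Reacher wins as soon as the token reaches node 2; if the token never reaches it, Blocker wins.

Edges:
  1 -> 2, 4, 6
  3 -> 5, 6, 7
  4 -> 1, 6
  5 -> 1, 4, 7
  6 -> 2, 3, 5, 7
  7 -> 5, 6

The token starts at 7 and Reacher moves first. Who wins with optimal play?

Track states (vertex, player-to-move).
A0 = {(2,Reacher), (2,Blocker)}
A1: add {(1,Reacher), (6,Reacher)}.
A2: add {(4,Blocker)}.
A3: add {(5,Reacher)}.
A4: add {(7,Blocker)}.
A5: add {(3,Reacher)}.
A6 = A5; e.g. (1,Blocker) stays out. (7,Reacher) never enters ⇒ Blocker avoids the target.

Blocker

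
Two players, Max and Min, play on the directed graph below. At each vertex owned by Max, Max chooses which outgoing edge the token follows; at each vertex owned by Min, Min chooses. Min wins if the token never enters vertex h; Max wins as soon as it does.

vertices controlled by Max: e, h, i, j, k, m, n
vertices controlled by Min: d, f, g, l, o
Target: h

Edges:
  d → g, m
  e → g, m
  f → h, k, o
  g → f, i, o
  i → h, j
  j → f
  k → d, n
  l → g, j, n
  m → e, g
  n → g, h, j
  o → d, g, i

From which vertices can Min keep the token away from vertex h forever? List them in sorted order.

A0 = {h}
A1: add {i, n} — i (Max) has i→h; n (Max) has n→h.
A2: add {k} — k (Max) has k→n.
A3 = A2; e.g. d (Min) can still go to g. Fixed point.
Max's attractor = {h, i, k, n}; Min avoids the target exactly from the complement.

d, e, f, g, j, l, m, o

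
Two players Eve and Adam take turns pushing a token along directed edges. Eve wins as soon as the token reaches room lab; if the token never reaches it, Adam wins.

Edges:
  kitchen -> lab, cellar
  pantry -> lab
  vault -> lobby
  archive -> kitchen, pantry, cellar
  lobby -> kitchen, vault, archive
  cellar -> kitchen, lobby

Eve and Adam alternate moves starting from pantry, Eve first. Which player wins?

Track states (vertex, player-to-move).
A0 = {(lab,Eve), (lab,Adam)}
A1: add {(kitchen,Eve), (pantry,Eve), (pantry,Adam)}.
(pantry,Eve) ∈ A1 ⇒ Eve forces the target.

Eve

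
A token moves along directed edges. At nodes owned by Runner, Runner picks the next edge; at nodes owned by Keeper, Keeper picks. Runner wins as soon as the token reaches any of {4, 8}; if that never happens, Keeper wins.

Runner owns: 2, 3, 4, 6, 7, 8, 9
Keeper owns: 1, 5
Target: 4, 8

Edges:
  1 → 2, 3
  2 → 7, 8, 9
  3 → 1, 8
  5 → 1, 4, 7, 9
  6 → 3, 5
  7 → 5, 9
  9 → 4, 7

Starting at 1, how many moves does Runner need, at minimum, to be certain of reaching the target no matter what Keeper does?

2

A0 = {4, 8}
A1: add {2, 3, 9} — 2 (Runner) has 2→8; 3 (Runner) has 3→8; 9 (Runner) has 9→4.
A2: add {1, 6, 7} — 1 (Keeper): all of {2, 3} already in; 6 (Runner) has 6→3; 7 (Runner) has 7→9.
1 enters the attractor at level 2, so Runner can force the target in 2 moves from there.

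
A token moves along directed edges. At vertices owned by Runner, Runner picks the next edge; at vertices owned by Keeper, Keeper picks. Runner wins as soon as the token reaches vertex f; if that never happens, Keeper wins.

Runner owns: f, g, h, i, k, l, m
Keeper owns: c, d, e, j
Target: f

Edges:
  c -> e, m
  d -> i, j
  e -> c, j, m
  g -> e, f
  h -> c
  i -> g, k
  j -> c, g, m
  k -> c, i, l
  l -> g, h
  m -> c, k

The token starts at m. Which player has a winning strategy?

A0 = {f}
A1: add {g} — g (Runner) has g→f.
A2: add {i, l} — i (Runner) has i→g; l (Runner) has l→g.
A3: add {k} — k (Runner) has k→i.
A4: add {m} — m (Runner) has m→k.
A5 = A4; e.g. c (Keeper) can still go to e. Fixed point.
m ∈ A4, so Runner can force the target.

Runner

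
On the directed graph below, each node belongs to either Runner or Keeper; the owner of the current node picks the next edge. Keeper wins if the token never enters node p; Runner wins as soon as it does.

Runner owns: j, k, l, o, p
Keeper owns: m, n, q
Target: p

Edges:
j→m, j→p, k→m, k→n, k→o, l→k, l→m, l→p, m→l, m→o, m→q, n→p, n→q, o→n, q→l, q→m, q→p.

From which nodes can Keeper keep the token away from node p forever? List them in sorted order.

k, m, n, o, q

A0 = {p}
A1: add {j, l} — j (Runner) has j→p; l (Runner) has l→p.
A2 = A1; e.g. k (Runner) has no edge into A1. Fixed point.
Runner's attractor = {j, l, p}; Keeper avoids the target exactly from the complement.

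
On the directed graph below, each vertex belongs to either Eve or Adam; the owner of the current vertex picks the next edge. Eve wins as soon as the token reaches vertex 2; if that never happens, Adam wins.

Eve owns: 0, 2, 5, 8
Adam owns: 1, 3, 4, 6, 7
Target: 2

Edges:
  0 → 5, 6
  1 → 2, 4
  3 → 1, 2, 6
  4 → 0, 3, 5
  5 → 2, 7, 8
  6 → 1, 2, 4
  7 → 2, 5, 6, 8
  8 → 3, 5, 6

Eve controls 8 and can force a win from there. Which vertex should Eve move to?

5

A0 = {2}
A1: add {5} — 5 (Eve) has 5→2.
A2: add {0, 8} — 0 (Eve) has 0→5; 8 (Eve) has 8→5.
A3 = A2; e.g. 1 (Adam) can still go to 4. Fixed point.
From 8, successor 5 is in the attractor (rank 1); the other successors 3, 6 are not.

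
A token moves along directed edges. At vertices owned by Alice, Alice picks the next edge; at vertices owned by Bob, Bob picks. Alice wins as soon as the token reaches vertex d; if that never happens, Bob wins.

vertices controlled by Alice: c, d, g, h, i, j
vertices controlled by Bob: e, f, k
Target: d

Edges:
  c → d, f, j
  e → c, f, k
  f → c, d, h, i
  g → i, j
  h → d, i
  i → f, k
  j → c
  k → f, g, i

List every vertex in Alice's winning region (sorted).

c, d, g, h, j

A0 = {d}
A1: add {c, h} — c (Alice) has c→d; h (Alice) has h→d.
A2: add {j} — j (Alice) has j→c.
A3: add {g} — g (Alice) has g→j.
A4 = A3; e.g. e (Bob) can still go to f. Fixed point.
Alice's winning region = {c, d, g, h, j}.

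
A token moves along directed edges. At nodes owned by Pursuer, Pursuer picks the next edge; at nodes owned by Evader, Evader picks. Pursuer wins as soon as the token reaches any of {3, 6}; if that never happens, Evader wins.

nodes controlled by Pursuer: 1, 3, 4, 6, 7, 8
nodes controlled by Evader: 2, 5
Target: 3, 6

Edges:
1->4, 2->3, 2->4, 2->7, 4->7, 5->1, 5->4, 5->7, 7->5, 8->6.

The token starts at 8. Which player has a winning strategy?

A0 = {3, 6}
A1: add {8} — 8 (Pursuer) has 8→6.
A2 = A1; e.g. 1 (Pursuer) has no edge into A1. Fixed point.
8 ∈ A1, so Pursuer can force the target.

Pursuer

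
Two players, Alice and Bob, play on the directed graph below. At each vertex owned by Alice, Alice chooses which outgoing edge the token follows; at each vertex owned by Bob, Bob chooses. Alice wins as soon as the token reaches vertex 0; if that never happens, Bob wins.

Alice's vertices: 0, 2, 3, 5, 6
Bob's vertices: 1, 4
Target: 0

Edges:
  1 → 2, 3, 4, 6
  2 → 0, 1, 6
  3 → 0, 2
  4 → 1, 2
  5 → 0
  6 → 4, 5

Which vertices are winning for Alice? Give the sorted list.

0, 2, 3, 5, 6

A0 = {0}
A1: add {2, 3, 5} — 2 (Alice) has 2→0; 3 (Alice) has 3→0; 5 (Alice) has 5→0.
A2: add {6} — 6 (Alice) has 6→5.
A3 = A2; e.g. 1 (Bob) can still go to 4. Fixed point.
Alice's winning region = {0, 2, 3, 5, 6}.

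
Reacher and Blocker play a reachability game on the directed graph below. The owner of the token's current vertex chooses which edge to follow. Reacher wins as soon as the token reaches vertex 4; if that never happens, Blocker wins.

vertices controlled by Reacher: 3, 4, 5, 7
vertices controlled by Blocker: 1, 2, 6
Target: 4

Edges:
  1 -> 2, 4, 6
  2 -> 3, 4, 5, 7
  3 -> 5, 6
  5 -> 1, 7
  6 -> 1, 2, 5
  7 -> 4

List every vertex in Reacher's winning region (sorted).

2, 3, 4, 5, 7

A0 = {4}
A1: add {7} — 7 (Reacher) has 7→4.
A2: add {5} — 5 (Reacher) has 5→7.
A3: add {3} — 3 (Reacher) has 3→5.
A4: add {2} — 2 (Blocker): all of {3, 4, 5, 7} already in.
A5 = A4; e.g. 1 (Blocker) can still go to 6. Fixed point.
Reacher's winning region = {2, 3, 4, 5, 7}.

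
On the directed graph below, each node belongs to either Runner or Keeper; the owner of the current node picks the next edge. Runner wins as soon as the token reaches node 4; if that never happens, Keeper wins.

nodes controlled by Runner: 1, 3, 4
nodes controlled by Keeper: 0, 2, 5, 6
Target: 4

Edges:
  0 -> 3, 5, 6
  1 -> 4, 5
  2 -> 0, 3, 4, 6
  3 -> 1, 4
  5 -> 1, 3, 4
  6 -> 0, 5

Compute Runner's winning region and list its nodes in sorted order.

1, 3, 4, 5

A0 = {4}
A1: add {1, 3} — 1 (Runner) has 1→4; 3 (Runner) has 3→4.
A2: add {5} — 5 (Keeper): all of {1, 3, 4} already in.
A3 = A2; e.g. 0 (Keeper) can still go to 6. Fixed point.
Runner's winning region = {1, 3, 4, 5}.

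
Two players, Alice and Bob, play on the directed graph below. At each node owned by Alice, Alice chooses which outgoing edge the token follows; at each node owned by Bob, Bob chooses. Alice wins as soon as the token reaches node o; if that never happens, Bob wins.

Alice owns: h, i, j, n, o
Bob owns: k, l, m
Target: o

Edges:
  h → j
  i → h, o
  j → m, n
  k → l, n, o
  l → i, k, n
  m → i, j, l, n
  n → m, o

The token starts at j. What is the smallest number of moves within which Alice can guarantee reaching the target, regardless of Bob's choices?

A0 = {o}
A1: add {i, n} — i (Alice) has i→o; n (Alice) has n→o.
A2: add {j} — j (Alice) has j→n.
j enters the attractor at level 2, so Alice can force the target in 2 moves from there.

2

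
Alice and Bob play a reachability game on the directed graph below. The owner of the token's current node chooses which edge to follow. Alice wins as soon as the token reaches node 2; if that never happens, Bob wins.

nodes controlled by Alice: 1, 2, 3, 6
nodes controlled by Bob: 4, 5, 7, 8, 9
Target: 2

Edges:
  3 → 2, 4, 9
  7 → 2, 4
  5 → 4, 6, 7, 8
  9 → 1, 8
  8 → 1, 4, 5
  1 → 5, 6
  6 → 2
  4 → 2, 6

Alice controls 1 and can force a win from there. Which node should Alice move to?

A0 = {2}
A1: add {3, 6} — 3 (Alice) has 3→2; 6 (Alice) has 6→2.
A2: add {1, 4} — 1 (Alice) has 1→6; 4 (Bob): all of {2, 6} already in.
A3: add {7} — 7 (Bob): all of {2, 4} already in.
A4 = A3; e.g. 5 (Bob) can still go to 8. Fixed point.
From 1, successor 6 is in the attractor (rank 1); the other successor 5 is not.

6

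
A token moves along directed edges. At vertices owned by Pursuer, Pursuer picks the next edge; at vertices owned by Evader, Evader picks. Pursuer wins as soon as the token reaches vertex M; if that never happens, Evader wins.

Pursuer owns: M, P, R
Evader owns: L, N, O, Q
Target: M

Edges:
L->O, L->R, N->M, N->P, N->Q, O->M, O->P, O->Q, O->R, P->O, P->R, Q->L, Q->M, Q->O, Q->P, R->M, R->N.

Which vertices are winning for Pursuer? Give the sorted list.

M, P, R

A0 = {M}
A1: add {R} — R (Pursuer) has R→M.
A2: add {P} — P (Pursuer) has P→R.
A3 = A2; e.g. L (Evader) can still go to O. Fixed point.
Pursuer's winning region = {M, P, R}.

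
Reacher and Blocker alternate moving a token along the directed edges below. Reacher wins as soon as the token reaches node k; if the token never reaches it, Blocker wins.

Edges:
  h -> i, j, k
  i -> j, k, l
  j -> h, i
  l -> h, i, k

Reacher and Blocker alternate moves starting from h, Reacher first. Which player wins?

Reacher

Track states (vertex, player-to-move).
A0 = {(k,Reacher), (k,Blocker)}
A1: add {(h,Reacher), (i,Reacher), (l,Reacher)}.
(h,Reacher) ∈ A1 ⇒ Reacher forces the target.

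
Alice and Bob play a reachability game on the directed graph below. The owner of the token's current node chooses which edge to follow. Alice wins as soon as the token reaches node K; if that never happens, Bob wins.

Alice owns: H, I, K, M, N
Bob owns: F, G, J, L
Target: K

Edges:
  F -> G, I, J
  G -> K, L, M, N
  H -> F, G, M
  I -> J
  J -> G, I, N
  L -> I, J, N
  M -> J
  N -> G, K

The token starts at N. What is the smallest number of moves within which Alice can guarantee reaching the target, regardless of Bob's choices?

A0 = {K}
A1: add {N} — N (Alice) has N→K.
A2 = A1; e.g. F (Bob) can still go to G. Fixed point.
N enters the attractor at level 1, so Alice can force the target in 1 move from there.

1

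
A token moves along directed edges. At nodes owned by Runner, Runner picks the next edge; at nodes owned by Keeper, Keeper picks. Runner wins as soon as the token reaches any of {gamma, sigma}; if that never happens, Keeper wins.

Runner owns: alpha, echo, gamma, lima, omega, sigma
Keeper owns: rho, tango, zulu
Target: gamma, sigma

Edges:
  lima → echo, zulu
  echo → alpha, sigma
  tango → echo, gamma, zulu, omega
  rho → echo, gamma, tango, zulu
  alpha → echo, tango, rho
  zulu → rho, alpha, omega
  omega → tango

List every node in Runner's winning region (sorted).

alpha, echo, gamma, lima, sigma

A0 = {gamma, sigma}
A1: add {echo} — echo (Runner) has echo→sigma.
A2: add {alpha, lima} — lima (Runner) has lima→echo; alpha (Runner) has alpha→echo.
A3 = A2; e.g. tango (Keeper) can still go to zulu. Fixed point.
Runner's winning region = {alpha, echo, gamma, lima, sigma}.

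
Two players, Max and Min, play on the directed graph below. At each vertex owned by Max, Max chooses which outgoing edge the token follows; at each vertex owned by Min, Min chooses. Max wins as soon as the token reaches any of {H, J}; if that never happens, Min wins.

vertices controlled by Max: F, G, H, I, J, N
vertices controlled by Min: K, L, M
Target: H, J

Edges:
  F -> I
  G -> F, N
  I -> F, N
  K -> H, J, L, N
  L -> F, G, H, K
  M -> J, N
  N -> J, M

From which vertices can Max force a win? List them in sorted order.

A0 = {H, J}
A1: add {N} — N (Max) has N→J.
A2: add {G, I, M} — G (Max) has G→N; I (Max) has I→N; M (Min): all of {J, N} already in.
A3: add {F} — F (Max) has F→I.
A4 = A3; e.g. K (Min) can still go to L. Fixed point.
Max's winning region = {F, G, H, I, J, M, N}.

F, G, H, I, J, M, N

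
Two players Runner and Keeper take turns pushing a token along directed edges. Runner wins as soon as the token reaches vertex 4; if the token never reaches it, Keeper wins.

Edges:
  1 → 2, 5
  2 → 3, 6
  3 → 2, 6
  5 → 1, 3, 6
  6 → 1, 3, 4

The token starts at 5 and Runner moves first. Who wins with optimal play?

Track states (vertex, player-to-move).
A0 = {(4,Runner), (4,Keeper)}
A1: add {(6,Runner)}.
A2 = A1; e.g. (1,Runner) stays out. (5,Runner) never enters ⇒ Keeper avoids the target.

Keeper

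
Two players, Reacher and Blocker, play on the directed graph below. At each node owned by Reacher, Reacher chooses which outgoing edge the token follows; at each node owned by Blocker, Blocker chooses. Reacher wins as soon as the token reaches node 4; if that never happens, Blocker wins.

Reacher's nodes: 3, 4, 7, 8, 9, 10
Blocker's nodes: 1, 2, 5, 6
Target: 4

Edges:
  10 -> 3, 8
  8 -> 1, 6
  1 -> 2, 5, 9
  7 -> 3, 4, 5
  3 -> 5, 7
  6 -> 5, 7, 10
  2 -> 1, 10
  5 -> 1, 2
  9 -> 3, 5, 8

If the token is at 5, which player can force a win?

Blocker

A0 = {4}
A1: add {7} — 7 (Reacher) has 7→4.
A2: add {3} — 3 (Reacher) has 3→7.
A3: add {9, 10} — 9 (Reacher) has 9→3; 10 (Reacher) has 10→3.
A4 = A3; e.g. 1 (Blocker) can still go to 2. Fixed point.
5 never enters the attractor, so Blocker can avoid the target forever.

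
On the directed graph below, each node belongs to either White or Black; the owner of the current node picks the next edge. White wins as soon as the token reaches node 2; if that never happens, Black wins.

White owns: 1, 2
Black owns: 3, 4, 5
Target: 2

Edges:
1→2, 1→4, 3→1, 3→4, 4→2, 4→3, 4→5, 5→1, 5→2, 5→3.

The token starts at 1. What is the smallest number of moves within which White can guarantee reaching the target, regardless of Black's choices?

1

A0 = {2}
A1: add {1} — 1 (White) has 1→2.
A2 = A1; e.g. 3 (Black) can still go to 4. Fixed point.
1 enters the attractor at level 1, so White can force the target in 1 move from there.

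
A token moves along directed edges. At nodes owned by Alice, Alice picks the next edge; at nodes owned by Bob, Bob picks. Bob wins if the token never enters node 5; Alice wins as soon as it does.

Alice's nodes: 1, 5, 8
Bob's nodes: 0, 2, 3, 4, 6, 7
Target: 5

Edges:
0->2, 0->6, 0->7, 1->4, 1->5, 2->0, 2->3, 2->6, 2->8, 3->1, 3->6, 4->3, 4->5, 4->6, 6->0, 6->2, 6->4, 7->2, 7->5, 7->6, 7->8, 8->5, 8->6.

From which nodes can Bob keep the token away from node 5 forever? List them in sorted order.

0, 2, 3, 4, 6, 7

A0 = {5}
A1: add {1, 8} — 1 (Alice) has 1→5; 8 (Alice) has 8→5.
A2 = A1; e.g. 0 (Bob) can still go to 2. Fixed point.
Alice's attractor = {1, 5, 8}; Bob avoids the target exactly from the complement.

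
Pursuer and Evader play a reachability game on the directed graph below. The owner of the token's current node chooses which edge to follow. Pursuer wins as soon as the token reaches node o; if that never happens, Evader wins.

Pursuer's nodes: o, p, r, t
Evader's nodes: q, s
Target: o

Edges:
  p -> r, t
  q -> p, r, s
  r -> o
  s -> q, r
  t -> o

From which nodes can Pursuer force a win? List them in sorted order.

o, p, r, t

A0 = {o}
A1: add {r, t} — r (Pursuer) has r→o; t (Pursuer) has t→o.
A2: add {p} — p (Pursuer) has p→r.
A3 = A2; e.g. q (Evader) can still go to s. Fixed point.
Pursuer's winning region = {o, p, r, t}.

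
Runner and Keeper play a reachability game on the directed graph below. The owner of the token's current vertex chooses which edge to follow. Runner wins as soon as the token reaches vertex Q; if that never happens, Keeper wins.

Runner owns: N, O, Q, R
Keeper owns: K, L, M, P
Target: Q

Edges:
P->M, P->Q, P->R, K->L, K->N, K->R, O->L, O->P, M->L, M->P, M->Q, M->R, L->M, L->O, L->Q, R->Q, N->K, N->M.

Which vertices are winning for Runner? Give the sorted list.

A0 = {Q}
A1: add {R} — R (Runner) has R→Q.
A2 = A1; e.g. K (Keeper) can still go to L. Fixed point.
Runner's winning region = {Q, R}.

Q, R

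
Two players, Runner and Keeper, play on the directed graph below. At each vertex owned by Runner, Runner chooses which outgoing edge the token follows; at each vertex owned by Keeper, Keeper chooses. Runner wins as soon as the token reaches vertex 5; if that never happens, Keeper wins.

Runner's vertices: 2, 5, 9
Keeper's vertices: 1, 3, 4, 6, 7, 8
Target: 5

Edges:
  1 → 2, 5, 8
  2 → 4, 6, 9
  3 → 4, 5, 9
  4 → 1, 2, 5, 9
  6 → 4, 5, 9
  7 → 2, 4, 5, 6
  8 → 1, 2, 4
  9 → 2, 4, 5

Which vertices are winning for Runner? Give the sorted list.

2, 5, 9

A0 = {5}
A1: add {9} — 9 (Runner) has 9→5.
A2: add {2} — 2 (Runner) has 2→9.
A3 = A2; e.g. 1 (Keeper) can still go to 8. Fixed point.
Runner's winning region = {2, 5, 9}.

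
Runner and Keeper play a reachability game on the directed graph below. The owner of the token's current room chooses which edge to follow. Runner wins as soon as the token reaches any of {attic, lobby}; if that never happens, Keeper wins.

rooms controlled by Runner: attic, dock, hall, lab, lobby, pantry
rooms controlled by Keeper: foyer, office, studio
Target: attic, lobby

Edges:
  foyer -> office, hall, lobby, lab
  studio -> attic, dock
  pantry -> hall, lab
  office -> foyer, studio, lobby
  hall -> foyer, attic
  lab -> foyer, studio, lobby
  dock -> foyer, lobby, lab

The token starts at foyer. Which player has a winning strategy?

Keeper

A0 = {attic, lobby}
A1: add {dock, hall, lab} — hall (Runner) has hall→attic; lab (Runner) has lab→lobby; dock (Runner) has dock→lobby.
A2: add {pantry, studio} — studio (Keeper): all of {attic, dock} already in; pantry (Runner) has pantry→hall.
A3 = A2; e.g. foyer (Keeper) can still go to office. Fixed point.
foyer never enters the attractor, so Keeper can avoid the target forever.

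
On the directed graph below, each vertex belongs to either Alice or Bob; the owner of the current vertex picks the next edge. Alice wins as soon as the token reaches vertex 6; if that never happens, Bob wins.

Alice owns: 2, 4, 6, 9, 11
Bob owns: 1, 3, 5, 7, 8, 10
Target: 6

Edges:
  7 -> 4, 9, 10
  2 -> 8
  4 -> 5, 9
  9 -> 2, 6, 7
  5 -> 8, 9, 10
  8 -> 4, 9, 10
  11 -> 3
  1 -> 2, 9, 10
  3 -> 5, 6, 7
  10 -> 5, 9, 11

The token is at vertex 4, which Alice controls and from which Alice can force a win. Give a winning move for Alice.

A0 = {6}
A1: add {9} — 9 (Alice) has 9→6.
A2: add {4} — 4 (Alice) has 4→9.
A3 = A2; e.g. 1 (Bob) can still go to 2. Fixed point.
From 4, successor 9 is in the attractor (rank 1); the other successor 5 is not.

9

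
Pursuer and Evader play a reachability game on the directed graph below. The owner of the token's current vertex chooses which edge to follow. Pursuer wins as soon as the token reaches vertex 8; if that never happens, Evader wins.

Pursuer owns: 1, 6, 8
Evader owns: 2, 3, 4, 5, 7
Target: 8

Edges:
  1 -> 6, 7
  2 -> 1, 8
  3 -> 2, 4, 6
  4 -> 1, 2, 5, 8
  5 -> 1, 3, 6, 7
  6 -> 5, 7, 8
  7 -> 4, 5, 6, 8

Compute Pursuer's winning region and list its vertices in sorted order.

1, 2, 6, 8

A0 = {8}
A1: add {6} — 6 (Pursuer) has 6→8.
A2: add {1} — 1 (Pursuer) has 1→6.
A3: add {2} — 2 (Evader): all of {1, 8} already in.
A4 = A3; e.g. 3 (Evader) can still go to 4. Fixed point.
Pursuer's winning region = {1, 2, 6, 8}.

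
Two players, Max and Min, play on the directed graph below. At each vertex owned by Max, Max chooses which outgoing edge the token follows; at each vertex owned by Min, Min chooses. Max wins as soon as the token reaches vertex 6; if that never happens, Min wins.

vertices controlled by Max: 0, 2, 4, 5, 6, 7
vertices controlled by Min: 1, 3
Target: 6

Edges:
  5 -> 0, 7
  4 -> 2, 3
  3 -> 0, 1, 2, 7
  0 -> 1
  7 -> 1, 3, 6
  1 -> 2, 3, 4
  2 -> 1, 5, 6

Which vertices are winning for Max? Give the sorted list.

A0 = {6}
A1: add {2, 7} — 2 (Max) has 2→6; 7 (Max) has 7→6.
A2: add {4, 5} — 4 (Max) has 4→2; 5 (Max) has 5→7.
A3 = A2; e.g. 0 (Max) has no edge into A2. Fixed point.
Max's winning region = {2, 4, 5, 6, 7}.

2, 4, 5, 6, 7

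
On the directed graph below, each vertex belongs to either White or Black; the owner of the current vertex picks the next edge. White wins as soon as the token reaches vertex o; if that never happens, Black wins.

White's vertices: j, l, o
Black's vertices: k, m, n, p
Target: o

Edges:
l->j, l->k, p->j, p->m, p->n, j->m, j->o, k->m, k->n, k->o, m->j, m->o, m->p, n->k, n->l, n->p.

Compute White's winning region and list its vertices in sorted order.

j, l, o

A0 = {o}
A1: add {j} — j (White) has j→o.
A2: add {l} — l (White) has l→j.
A3 = A2; e.g. k (Black) can still go to m. Fixed point.
White's winning region = {j, l, o}.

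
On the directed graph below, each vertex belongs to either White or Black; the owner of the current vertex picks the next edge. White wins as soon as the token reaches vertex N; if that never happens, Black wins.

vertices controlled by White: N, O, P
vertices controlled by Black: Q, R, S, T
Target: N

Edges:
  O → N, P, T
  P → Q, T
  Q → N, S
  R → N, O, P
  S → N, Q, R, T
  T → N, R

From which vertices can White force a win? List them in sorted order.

A0 = {N}
A1: add {O} — O (White) has O→N.
A2 = A1; e.g. P (White) has no edge into A1. Fixed point.
White's winning region = {N, O}.

N, O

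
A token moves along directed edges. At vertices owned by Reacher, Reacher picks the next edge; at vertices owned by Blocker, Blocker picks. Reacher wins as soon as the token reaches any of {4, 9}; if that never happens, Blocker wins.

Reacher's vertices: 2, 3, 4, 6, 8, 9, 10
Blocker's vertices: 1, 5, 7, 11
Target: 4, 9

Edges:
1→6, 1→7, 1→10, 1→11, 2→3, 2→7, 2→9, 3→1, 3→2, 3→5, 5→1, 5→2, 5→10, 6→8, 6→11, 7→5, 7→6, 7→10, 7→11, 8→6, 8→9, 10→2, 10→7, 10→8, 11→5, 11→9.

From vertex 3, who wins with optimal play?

A0 = {4, 9}
A1: add {2, 8} — 2 (Reacher) has 2→9; 8 (Reacher) has 8→9.
A2: add {3, 6, 10} — 3 (Reacher) has 3→2; 6 (Reacher) has 6→8; 10 (Reacher) has 10→2.
A3 = A2; e.g. 1 (Blocker) can still go to 7. Fixed point.
3 ∈ A2, so Reacher can force the target.

Reacher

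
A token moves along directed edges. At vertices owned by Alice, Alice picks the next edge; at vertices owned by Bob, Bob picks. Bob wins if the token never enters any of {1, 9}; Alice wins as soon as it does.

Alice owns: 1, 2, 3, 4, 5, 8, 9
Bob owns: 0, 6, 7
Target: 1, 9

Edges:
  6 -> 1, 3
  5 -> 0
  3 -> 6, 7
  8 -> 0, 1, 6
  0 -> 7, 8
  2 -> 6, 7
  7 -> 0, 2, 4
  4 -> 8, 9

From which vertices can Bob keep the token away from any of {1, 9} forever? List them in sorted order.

A0 = {1, 9}
A1: add {4, 8} — 4 (Alice) has 4→9; 8 (Alice) has 8→1.
A2 = A1; e.g. 0 (Bob) can still go to 7. Fixed point.
Alice's attractor = {1, 4, 8, 9}; Bob avoids the target exactly from the complement.

0, 2, 3, 5, 6, 7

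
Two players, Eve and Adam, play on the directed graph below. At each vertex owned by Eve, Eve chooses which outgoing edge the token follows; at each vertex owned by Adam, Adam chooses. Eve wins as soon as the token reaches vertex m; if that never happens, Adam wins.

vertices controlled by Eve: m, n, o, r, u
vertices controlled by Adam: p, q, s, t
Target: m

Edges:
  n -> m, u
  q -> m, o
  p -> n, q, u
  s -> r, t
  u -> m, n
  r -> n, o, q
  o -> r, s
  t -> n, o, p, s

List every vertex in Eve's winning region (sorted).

A0 = {m}
A1: add {n, u} — n (Eve) has n→m; u (Eve) has u→m.
A2: add {r} — r (Eve) has r→n.
A3: add {o} — o (Eve) has o→r.
A4: add {q} — q (Adam): all of {m, o} already in.
A5: add {p} — p (Adam): all of {n, q, u} already in.
A6 = A5; e.g. s (Adam) can still go to t. Fixed point.
Eve's winning region = {m, n, o, p, q, r, u}.

m, n, o, p, q, r, u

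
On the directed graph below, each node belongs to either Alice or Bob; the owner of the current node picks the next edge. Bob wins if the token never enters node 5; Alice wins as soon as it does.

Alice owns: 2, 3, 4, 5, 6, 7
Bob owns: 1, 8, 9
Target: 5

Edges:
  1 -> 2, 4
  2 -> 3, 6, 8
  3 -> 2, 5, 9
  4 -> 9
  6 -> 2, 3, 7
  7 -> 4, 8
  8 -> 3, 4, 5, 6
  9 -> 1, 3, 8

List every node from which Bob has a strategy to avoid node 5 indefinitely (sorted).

A0 = {5}
A1: add {3} — 3 (Alice) has 3→5.
A2: add {2, 6} — 2 (Alice) has 2→3; 6 (Alice) has 6→3.
A3 = A2; e.g. 1 (Bob) can still go to 4. Fixed point.
Alice's attractor = {2, 3, 5, 6}; Bob avoids the target exactly from the complement.

1, 4, 7, 8, 9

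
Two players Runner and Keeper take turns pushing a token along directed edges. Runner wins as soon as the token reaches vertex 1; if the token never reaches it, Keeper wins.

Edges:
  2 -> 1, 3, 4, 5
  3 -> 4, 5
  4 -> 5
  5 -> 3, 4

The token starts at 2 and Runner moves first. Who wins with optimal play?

Runner

Track states (vertex, player-to-move).
A0 = {(1,Runner), (1,Keeper)}
A1: add {(2,Runner)}.
(2,Runner) ∈ A1 ⇒ Runner forces the target.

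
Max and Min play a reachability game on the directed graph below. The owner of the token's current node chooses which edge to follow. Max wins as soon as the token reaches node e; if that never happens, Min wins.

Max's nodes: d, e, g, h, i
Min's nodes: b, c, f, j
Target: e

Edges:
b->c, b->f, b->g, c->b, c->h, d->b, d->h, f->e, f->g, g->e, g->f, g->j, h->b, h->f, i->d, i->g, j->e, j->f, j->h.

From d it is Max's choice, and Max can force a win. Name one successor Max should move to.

A0 = {e}
A1: add {g} — g (Max) has g→e.
A2: add {f, i} — f (Min): all of {e, g} already in; i (Max) has i→g.
A3: add {h} — h (Max) has h→f.
A4: add {d, j} — d (Max) has d→h; j (Min): all of {e, f, h} already in.
A5 = A4; e.g. b (Min) can still go to c. Fixed point.
From d, successor h is in the attractor (rank 3); the other successor b is not.

h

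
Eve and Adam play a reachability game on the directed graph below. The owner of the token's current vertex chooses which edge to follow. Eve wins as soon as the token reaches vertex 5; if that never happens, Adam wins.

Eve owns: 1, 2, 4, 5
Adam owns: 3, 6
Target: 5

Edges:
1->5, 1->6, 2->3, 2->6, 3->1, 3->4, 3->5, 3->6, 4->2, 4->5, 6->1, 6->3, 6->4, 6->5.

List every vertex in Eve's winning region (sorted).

1, 4, 5

A0 = {5}
A1: add {1, 4} — 1 (Eve) has 1→5; 4 (Eve) has 4→5.
A2 = A1; e.g. 2 (Eve) has no edge into A1. Fixed point.
Eve's winning region = {1, 4, 5}.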